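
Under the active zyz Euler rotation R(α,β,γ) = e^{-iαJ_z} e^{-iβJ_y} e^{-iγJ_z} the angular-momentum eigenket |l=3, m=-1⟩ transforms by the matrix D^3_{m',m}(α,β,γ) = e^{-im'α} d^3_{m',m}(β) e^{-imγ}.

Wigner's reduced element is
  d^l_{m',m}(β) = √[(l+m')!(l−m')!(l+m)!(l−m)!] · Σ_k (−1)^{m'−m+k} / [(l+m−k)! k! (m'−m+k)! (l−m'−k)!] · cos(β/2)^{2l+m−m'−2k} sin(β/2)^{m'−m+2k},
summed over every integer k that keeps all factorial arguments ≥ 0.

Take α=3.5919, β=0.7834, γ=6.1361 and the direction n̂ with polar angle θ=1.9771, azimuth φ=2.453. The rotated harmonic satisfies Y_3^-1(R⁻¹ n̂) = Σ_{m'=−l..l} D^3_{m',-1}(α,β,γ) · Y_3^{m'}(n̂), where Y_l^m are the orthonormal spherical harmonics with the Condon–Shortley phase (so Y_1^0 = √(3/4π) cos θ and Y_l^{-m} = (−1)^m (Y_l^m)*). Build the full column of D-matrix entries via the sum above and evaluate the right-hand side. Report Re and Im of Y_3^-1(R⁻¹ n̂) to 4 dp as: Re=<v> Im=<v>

Re=-0.2157 Im=-0.2405

Need the full column D^3_{m',-1} for m'=−3..3 at α=3.5919, β=0.7834, γ=6.1361.
cos(β/2)=0.924261, sin(β/2)=0.381760
d^3_{-3,-1}: single k=2 term ⇒ +0.411914;  D = -0.147786-0.384489i
d^3_{-2,-1}: k∈[1..2] ⇒ +0.814263 -0.277835 = +0.536428;  D = +0.391206+0.367033i
d^3_{-1,-1}: k∈[0..2] ⇒ +0.623403 -0.850845 +0.108869 = -0.118573;  D = +0.113164+0.035406i
d^3_{0,-1}: k∈[0..2] ⇒ -0.891981 +0.456529 -0.025962 = -0.461414;  D = -0.456431+0.067623i
d^3_{1,-1}: k∈[0..2] ⇒ +0.638134 -0.145158 +0.003096 = +0.496071;  D = -0.410154+0.279034i
d^3_{2,-1}: k∈[0..1] ⇒ -0.277835 +0.023700 = -0.254135;  D = -0.126957+0.220151i
d^3_{3,-1}: single k=0 term ⇒ +0.070275;  D = -0.005111+0.070088i
Y_3^{m'}(θ=1.9771,φ=2.453) and Σ D·Y over m':
  (-0.1478-0.3845i)·(+0.1536-0.2846i)  (+0.3912+0.3670i)·(-0.0656-0.3344i)  (+0.1132+0.0354i)·(+0.0502+0.0413i)  (-0.4564+0.0676i)·(+0.3273+0.0000i)  (-0.4102+0.2790i)·(-0.0502+0.0413i)  (-0.1270+0.2202i)·(-0.0656+0.3344i)  (-0.0051+0.0701i)·(-0.1536-0.2846i)
Y_3^-1(R⁻¹ n̂) = -0.215689-0.240494i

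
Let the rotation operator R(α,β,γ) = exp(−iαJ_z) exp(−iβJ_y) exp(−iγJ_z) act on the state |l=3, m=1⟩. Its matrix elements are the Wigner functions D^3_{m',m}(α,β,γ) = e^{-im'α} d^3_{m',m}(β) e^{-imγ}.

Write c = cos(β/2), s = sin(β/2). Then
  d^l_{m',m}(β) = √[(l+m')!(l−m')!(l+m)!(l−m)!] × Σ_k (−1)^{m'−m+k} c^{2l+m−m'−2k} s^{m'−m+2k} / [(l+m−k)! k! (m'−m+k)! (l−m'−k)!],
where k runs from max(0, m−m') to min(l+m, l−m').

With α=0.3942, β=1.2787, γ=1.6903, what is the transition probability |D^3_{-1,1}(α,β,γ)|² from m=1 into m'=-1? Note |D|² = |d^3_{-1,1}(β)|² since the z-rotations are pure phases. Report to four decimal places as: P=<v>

D^3_{-1,1}(0.3942,1.2787,1.6903) = e^{-i·-1·0.3942}·d^3_{-1,1}(1.2787)·e^{-i·1·1.6903}. Compute d first:
With c≡cos(β/2)=0.802484 and s≡sin(β/2)=0.596674, N=[2·24·24·2]^{1/2}=48.000000
k∈{2,3,4} keeps every argument non-negative
  k=2: (−1)^0·48.0000/(8)·0.8025^4·0.5967^2 = +0.885871
  k=3: (−1)^1·48.0000/(6)·0.8025^2·0.5967^4 = -0.652996
  k=4: (−1)^2·48.0000/(48)·0.8025^0·0.5967^6 = +0.045126
d^3_{-1,1}(1.2787) = +0.885871 -0.652996 +0.045126 = +0.278000
|D^3_{-1,1}|² = |d^3_{-1,1}(β)|² = (+0.278000)² = 0.077284 (the z-rotation phases have unit modulus)

P=0.0773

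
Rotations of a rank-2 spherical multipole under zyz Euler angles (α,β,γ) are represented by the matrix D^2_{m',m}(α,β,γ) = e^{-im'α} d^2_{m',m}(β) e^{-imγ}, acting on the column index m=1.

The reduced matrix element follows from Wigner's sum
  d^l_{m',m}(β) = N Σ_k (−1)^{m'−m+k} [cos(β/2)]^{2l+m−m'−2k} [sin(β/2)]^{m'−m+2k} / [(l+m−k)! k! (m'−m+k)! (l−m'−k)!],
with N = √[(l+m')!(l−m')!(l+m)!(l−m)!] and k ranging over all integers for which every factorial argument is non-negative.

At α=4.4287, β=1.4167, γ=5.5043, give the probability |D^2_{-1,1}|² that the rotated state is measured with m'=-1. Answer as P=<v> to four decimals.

P=0.3060

First d^2_{-1,1}(β=1.4167), then the phase factors e^{-i(-1)α} and e^{-i(1)γ}:
c=cos(1.4167/2)=0.759436, s=sin(1.4167/2)=0.650582; N=√[1·6·6·1]=6.000000
Admissible k: 2..3 (factorial args all ≥0)
  k=2: (−1)^0·6.0000/(2)·0.7594^2·0.6506^2 = +0.732331
  k=3: (−1)^1·6.0000/(6)·0.7594^0·0.6506^4 = -0.179146
d^2_{-1,1}(1.4167) = +0.732331 -0.179146 = +0.553185
|D^2_{-1,1}|² = |d^2_{-1,1}(β)|² = (+0.553185)² = 0.306014 (the z-rotation phases have unit modulus)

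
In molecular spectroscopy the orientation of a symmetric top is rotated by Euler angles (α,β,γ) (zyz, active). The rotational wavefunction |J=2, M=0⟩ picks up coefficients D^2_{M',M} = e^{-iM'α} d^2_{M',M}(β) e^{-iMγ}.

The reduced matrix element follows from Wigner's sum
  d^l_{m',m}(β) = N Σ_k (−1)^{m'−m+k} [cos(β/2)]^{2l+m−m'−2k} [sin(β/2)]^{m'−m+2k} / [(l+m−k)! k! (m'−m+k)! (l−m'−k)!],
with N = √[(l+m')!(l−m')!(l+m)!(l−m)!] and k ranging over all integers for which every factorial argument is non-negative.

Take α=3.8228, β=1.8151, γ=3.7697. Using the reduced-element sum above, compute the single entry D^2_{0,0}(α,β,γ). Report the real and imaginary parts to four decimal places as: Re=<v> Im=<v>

Re=-0.4122 Im=0.0000

D^2_{0,0}(3.8228,1.8151,3.7697) = e^{-i·0·3.8228}·d^2_{0,0}(1.8151)·e^{-i·0·3.7697}. Compute d first:
c=cos(1.8151/2)=0.615678, s=sin(1.8151/2)=0.787998; N=√[2·2·2·2]=4.000000
The bounds max(0,m−m')=0 and min(l+m,l−m')=2 give 3 terms
  k=0: (−1)^0·4.0000/(4)·0.6157^4·0.7880^0 = +0.143686
  k=1: (−1)^1·4.0000/(1)·0.6157^2·0.7880^2 = -0.941494
  k=2: (−1)^2·4.0000/(4)·0.6157^0·0.7880^4 = +0.385567
d^2_{0,0}(1.8151) = +0.143686 -0.941494 +0.385567 = -0.412241
Attach z-rotation phases: D = e^{-i(0)(3.8228)}·(-0.412241)·e^{-i(0)(3.7697)} = -0.412241+0.000000i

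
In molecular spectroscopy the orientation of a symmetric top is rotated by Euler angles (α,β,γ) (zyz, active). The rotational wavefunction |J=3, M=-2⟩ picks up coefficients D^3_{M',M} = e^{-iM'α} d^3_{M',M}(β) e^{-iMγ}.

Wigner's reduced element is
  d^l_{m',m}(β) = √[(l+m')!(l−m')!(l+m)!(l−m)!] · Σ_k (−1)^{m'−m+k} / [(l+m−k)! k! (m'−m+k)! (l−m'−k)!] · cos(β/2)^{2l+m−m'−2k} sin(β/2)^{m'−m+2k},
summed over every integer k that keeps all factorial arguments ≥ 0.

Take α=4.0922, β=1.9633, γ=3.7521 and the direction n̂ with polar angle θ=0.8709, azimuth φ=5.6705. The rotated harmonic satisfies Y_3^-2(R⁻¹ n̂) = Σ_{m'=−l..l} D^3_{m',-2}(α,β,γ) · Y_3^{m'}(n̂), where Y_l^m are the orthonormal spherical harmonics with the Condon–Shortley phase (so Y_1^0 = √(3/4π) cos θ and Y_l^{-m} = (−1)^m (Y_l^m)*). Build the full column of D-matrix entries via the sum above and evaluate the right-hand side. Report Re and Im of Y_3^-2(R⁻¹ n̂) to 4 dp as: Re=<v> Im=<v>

Need the full column D^3_{m',-2} for m'=−3..3 at α=4.0922, β=1.9633, γ=3.7521.
cos(β/2)=0.555651, sin(β/2)=0.831415
d^3_{-3,-2}: single k=1 term ⇒ +0.107871;  D = +0.064382+0.086552i
d^3_{-2,-2}: k∈[0..1] ⇒ +0.029432 -0.329470 = -0.300038;  D = +0.299982-0.005809i
d^3_{-1,-2}: k∈[0..1] ⇒ -0.139261 +0.623579 = +0.484318;  D = +0.273796-0.399499i
d^3_{0,-2}: k∈[0..1] ⇒ +0.360916 -0.808049 = -0.447133;  D = -0.153229-0.420058i
d^3_{1,-2}: k∈[0..1] ⇒ -0.623579 +0.698060 = +0.074481;  D = -0.071774-0.019896i
d^3_{2,-2}: k∈[0..1] ⇒ +0.737644 -0.330300 = +0.407345;  D = +0.316689-0.256199i
d^3_{3,-2}: single k=0 term ⇒ -0.540715;  D = -0.032429-0.539741i
Y_3^{m'}(θ=0.8709,φ=5.6705) and Σ D·Y over m':
  (+0.0644+0.0866i)·(-0.0493+0.1801i)  (+0.3000-0.0058i)·(+0.1304+0.3624i)  (+0.2738-0.3995i)·(+0.2173+0.1528i)  (-0.1532-0.4201i)·(-0.2225+0.0000i)  (-0.0718-0.0199i)·(-0.2173+0.1528i)  (+0.3167-0.2562i)·(+0.1304-0.3624i)  (-0.0324-0.5397i)·(+0.0493+0.1801i)
Y_3^-2(R⁻¹ n̂) = +0.239774-0.023546i

Re=0.2398 Im=-0.0235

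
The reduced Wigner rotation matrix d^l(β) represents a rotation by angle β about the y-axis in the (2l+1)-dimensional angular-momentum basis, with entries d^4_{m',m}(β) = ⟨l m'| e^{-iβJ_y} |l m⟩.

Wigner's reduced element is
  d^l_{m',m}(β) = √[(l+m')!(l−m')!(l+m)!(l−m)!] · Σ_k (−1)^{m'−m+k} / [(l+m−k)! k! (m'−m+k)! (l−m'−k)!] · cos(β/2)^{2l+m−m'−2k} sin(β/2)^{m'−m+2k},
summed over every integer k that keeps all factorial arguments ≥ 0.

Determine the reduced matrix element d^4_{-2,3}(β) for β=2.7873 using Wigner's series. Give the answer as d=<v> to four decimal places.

d=-0.5337

d^4_{-2,3}(β=2.7873) via Wigner's sum:
c=cos(2.7873/2)=0.176221, s=sin(2.7873/2)=0.984351; N=√[2·720·5040·1]=2693.993318
Admissible k: 5..6 (factorial args all ≥0)
  k=5: (−1)^0·2693.9933/(240)·0.1762^3·0.9844^5 = +0.056769
  k=6: (−1)^1·2693.9933/(720)·0.1762^1·0.9844^7 = -0.590433
d^4_{-2,3}(2.7873) = +0.056769 -0.590433 = -0.533665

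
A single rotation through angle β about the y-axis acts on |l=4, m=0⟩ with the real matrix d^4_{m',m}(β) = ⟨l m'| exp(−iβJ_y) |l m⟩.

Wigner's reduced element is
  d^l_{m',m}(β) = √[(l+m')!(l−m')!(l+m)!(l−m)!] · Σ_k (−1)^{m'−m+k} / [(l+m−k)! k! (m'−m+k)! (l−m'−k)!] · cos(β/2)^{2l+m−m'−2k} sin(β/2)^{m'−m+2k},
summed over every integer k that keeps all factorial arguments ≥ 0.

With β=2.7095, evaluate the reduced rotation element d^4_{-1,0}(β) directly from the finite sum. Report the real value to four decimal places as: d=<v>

d=-0.5894

d^4_{-1,0}(β=2.7095) via Wigner's sum:
Half-angle: c=0.214370, s=0.976753. N=√(6·120·24·24)=643.987578
The bounds max(0,m−m')=1 and min(l+m,l−m')=4 give 4 terms
  k=1: (−1)^0·643.9876/(144)·0.2144^7·0.9768^1 = +0.000091
  k=2: (−1)^1·643.9876/(24)·0.2144^5·0.9768^3 = -0.011320
  k=3: (−1)^2·643.9876/(24)·0.2144^3·0.9768^5 = +0.235006
  k=4: (−1)^3·643.9876/(144)·0.2144^1·0.9768^7 = -0.813149
d^4_{-1,0}(2.7095) = +0.000091 -0.011320 +0.235006 -0.813149 = -0.589372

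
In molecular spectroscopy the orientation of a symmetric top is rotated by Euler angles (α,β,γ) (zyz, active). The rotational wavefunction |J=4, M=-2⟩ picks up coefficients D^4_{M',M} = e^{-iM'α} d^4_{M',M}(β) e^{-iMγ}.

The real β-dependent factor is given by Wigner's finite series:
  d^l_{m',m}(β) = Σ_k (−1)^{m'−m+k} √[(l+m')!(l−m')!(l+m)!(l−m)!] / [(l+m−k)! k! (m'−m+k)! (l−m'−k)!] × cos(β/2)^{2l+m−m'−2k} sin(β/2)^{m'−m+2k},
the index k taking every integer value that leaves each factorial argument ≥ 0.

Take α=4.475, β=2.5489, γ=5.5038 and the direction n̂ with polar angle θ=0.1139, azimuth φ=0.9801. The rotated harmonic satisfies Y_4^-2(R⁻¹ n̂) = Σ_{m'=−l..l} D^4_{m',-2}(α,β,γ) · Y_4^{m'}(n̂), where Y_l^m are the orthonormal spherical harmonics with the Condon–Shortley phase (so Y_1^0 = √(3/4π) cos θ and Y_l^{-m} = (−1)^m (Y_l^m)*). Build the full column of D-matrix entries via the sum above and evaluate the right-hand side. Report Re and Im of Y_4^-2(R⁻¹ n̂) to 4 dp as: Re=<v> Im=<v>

Need the full column D^4_{m',-2} for m'=−4..4 at α=4.475, β=2.5489, γ=5.5038.
cos(β/2)=0.292028, sin(β/2)=0.956410
d^4_{-4,-2}: single k=2 term ⇒ +0.003002;  D = -0.002420-0.001777i
d^4_{-3,-2}: k∈[1..2] ⇒ +0.000648 -0.020856 = -0.020208;  D = -0.015454+0.013021i
d^4_{-2,-2}: k∈[0..2] ⇒ +0.000053 -0.006808 +0.091278 = +0.084523;  D = +0.037732+0.075633i
d^4_{-1,-2}: k∈[0..2] ⇒ -0.000735 +0.039415 -0.281843 = -0.243163;  D = +0.237014-0.054337i
d^4_{0,-2}: k∈[0..2] ⇒ +0.005382 -0.153944 +0.619204 = +0.470642;  D = +0.005660-0.470608i
d^4_{1,-2}: k∈[0..2] ⇒ -0.026277 +0.422765 -0.906919 = -0.510431;  D = -0.494637-0.125993i
d^4_{2,-2}: k∈[0..2] ⇒ +0.091278 -0.783238 +0.700087 = +0.008127;  D = -0.003802+0.007183i
d^4_{3,-2}: k∈[0..1] ⇒ -0.223706 +0.799828 = +0.576122;  D = -0.431535-0.381698i
d^4_{4,-2}: single k=0 term ⇒ +0.345375;  D = +0.283242-0.197632i
Y_4^{m'}(θ=0.1139,φ=0.9801) and Σ D·Y over m':
  (-0.0024-0.0018i)·(-0.0001+0.0001i)  (-0.0155+0.0130i)·(-0.0018-0.0004i)  (+0.0377+0.0756i)·(-0.0097-0.0236i)  (+0.2370-0.0543i)·(+0.1163-0.1735i)  (+0.0057-0.4706i)·(+0.7922+0.0000i)  (-0.4946-0.1260i)·(-0.1163-0.1735i)  (-0.0038+0.0072i)·(-0.0097+0.0236i)  (-0.4315-0.3817i)·(+0.0018-0.0004i)  (+0.2832-0.1976i)·(-0.0001-0.0001i)
Y_4^-2(R⁻¹ n̂) = +0.058691-0.322146i

Re=0.0587 Im=-0.3221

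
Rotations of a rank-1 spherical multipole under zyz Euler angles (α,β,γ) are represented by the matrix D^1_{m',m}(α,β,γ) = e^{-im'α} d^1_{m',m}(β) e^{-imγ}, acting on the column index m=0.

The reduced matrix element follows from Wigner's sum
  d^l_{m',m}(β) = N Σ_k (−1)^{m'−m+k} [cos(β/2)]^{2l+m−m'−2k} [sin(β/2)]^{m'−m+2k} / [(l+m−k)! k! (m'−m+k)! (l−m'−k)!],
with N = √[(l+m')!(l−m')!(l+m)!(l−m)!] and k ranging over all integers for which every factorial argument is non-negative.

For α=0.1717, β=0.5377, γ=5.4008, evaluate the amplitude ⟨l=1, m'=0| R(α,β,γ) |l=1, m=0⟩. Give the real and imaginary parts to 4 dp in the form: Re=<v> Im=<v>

D^1_{0,0}(0.1717,0.5377,5.4008) = e^{-i·0·0.1717}·d^1_{0,0}(0.5377)·e^{-i·0·5.4008}. Compute d first:
c=cos(0.5377/2)=0.964077, s=sin(0.5377/2)=0.265623; N=√[1·1·1·1]=1.000000
k: max(0,(0)−(0))=0 … min(1+(0),1−(0))=1
  k=0: (−1)^0·1.0000/(1)·0.9641^2·0.2656^0 = +0.929444
  k=1: (−1)^1·1.0000/(1)·0.9641^0·0.2656^2 = -0.070556
d^1_{0,0}(0.5377) = +0.929444 -0.070556 = +0.858889
D = (+1.000000+0.000000i)·(+0.858889)·(+1.000000+0.000000i) = +0.858889+0.000000i

Re=0.8589 Im=0.0000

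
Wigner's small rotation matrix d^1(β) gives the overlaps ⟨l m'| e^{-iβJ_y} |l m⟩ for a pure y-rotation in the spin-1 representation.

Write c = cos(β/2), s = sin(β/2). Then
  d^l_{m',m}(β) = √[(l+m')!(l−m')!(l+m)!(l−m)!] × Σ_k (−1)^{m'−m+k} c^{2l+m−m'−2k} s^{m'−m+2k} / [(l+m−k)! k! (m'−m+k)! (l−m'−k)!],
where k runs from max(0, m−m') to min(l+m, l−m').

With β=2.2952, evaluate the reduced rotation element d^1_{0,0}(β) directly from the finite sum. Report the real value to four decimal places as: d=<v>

d^1_{0,0}(β=2.2952) via Wigner's sum:
With c≡cos(β/2)=0.410677 and s≡sin(β/2)=0.911781, N=[1·1·1·1]^{1/2}=1.000000
k∈{0,1} keeps every argument non-negative
  k=0: (−1)^0·1.0000/(1)·0.4107^2·0.9118^0 = +0.168656
  k=1: (−1)^1·1.0000/(1)·0.4107^0·0.9118^2 = -0.831344
d^1_{0,0}(2.2952) = +0.168656 -0.831344 = -0.662689

d=-0.6627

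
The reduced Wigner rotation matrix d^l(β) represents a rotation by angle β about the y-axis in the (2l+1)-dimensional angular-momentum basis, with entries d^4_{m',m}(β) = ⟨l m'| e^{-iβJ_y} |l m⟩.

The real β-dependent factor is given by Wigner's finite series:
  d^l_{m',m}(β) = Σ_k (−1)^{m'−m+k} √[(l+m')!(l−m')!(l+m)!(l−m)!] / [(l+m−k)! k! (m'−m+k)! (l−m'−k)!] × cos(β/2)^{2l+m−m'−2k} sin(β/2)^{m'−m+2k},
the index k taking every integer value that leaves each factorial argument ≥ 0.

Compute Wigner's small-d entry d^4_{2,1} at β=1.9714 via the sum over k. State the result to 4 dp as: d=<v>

d^4_{2,1}(β=1.9714) via Wigner's sum:
c=cos(1.9714/2)=0.552280, s=sin(1.9714/2)=0.833659; N=√[720·2·120·6]=1018.233765
The bounds max(0,m−m')=0 and min(l+m,l−m')=2 give 3 terms
  k=0: (−1)^1·1018.2338/(240)·0.5523^7·0.8337^1 = -0.055429
  k=1: (−1)^2·1018.2338/(48)·0.5523^5·0.8337^3 = +0.631490
  k=2: (−1)^3·1018.2338/(72)·0.5523^3·0.8337^5 = -0.959255
d^4_{2,1}(1.9714) = -0.055429 +0.631490 -0.959255 = -0.383194

d=-0.3832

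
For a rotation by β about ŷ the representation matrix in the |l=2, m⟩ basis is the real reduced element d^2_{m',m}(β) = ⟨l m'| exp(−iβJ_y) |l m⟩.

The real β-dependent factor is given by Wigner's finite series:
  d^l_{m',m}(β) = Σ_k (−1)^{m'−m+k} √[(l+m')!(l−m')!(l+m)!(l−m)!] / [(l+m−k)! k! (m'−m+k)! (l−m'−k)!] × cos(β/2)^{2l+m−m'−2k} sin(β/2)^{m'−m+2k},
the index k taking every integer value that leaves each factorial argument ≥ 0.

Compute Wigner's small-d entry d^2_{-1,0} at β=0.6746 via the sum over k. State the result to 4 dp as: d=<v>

d=0.5974

d^2_{-1,0}(β=0.6746) via Wigner's sum:
c=cos(0.6746/2)=0.943652, s=sin(0.6746/2)=0.330940; N=√[1·6·2·2]=4.898979
Admissible k: 1..2 (factorial args all ≥0)
  k=1: (−1)^0·4.8990/(2)·0.9437^3·0.3309^1 = +0.681178
  k=2: (−1)^1·4.8990/(2)·0.9437^1·0.3309^3 = -0.083779
d^2_{-1,0}(0.6746) = +0.681178 -0.083779 = +0.597399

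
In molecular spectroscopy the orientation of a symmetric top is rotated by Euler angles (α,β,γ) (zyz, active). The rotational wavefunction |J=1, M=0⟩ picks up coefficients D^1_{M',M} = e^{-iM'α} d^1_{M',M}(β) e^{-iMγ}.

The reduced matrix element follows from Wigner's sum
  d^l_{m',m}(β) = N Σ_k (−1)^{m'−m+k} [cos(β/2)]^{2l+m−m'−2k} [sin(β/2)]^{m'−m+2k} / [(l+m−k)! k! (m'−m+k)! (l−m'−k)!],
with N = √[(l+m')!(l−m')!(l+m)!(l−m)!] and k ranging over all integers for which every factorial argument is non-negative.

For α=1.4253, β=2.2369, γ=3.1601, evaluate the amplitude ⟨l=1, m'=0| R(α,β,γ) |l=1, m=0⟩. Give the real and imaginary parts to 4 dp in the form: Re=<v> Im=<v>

Re=-0.6179 Im=0.0000

First d^1_{0,0}(β=2.2369), then the phase factors e^{-i(0)α} and e^{-i(0)γ}:
Half-angle: c=0.437077, s=0.899424. N=√(1·1·1·1)=1.000000
k∈{0,1} keeps every argument non-negative
  k=0: (−1)^0·1.0000/(1)·0.4371^2·0.8994^0 = +0.191036
  k=1: (−1)^1·1.0000/(1)·0.4371^0·0.8994^2 = -0.808964
d^1_{0,0}(2.2369) = +0.191036 -0.808964 = -0.617927
Attach z-rotation phases: D = e^{-i(0)(1.4253)}·(-0.617927)·e^{-i(0)(3.1601)} = -0.617927+0.000000i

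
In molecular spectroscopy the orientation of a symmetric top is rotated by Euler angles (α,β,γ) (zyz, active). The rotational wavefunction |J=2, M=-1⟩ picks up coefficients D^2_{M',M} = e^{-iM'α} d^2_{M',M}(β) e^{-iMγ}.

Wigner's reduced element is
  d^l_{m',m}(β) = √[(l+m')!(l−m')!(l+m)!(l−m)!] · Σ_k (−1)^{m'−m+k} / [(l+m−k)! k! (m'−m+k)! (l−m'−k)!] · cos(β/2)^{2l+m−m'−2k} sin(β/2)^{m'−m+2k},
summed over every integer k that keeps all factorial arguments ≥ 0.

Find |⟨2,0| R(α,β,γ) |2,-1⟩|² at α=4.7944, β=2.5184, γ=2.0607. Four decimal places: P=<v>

Split into d^2_{0,-1}(β=2.5184) × two z-phases.
c=cos(2.5184/2)=0.306578, s=sin(2.5184/2)=0.951845; N=√[2·2·1·6]=4.898979
k∈{0,1} keeps every argument non-negative
  k=0: (−1)^1·4.8990/(2)·0.3066^3·0.9518^1 = -0.067184
  k=1: (−1)^2·4.8990/(2)·0.3066^1·0.9518^3 = +0.647614
d^2_{0,-1}(2.5184) = -0.067184 +0.647614 = +0.580430
|D^2_{0,-1}|² = |d^2_{0,-1}(β)|² = (+0.580430)² = 0.336899 (the z-rotation phases have unit modulus)

P=0.3369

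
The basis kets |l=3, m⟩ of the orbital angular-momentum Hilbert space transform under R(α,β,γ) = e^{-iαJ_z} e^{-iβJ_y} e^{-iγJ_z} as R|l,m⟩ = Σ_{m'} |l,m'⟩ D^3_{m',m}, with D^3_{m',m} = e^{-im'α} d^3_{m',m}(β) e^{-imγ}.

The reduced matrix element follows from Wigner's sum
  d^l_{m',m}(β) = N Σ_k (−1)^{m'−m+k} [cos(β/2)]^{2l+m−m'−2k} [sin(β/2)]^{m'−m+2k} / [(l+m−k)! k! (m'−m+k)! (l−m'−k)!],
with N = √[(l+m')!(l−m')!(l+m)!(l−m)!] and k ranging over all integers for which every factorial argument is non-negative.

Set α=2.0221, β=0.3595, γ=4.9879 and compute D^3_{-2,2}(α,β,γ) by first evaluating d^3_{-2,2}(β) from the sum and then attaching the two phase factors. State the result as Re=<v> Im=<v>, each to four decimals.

D^3_{-2,2}(2.0221,0.3595,4.9879) = e^{-i·-2·2.0221}·d^3_{-2,2}(0.3595)·e^{-i·2·4.9879}. Compute d first:
Half-angle: c=0.983888, s=0.178784. N=√(1·120·120·1)=120.000000
k: max(0,(2)−(-2))=4 … min(3+(2),3−(-2))=5
  k=4: (−1)^0·120.0000/(24)·0.9839^2·0.1788^4 = +0.004945
  k=5: (−1)^1·120.0000/(120)·0.9839^0·0.1788^6 = -0.000033
d^3_{-2,2}(0.3595) = +0.004945 -0.000033 = +0.004912
Phases: e^{-i·(-2)·2.0221}=-0.619565-0.784945i, e^{-i·(2)·4.9879}=-0.851990+0.523558i ⇒ D=+0.004612+0.001692i

Re=0.0046 Im=0.0017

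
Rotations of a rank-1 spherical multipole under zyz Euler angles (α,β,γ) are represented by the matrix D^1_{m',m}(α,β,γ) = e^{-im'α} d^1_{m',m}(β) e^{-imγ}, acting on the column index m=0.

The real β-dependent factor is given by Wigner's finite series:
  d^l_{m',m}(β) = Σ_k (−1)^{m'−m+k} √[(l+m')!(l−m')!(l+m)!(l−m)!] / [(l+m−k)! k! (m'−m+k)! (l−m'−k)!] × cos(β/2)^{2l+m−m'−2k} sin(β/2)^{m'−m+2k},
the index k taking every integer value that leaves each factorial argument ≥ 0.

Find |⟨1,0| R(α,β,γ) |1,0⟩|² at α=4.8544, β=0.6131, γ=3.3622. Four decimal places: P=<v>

Split into d^1_{0,0}(β=0.6131) × two z-phases.
With c≡cos(β/2)=0.953380 and s≡sin(β/2)=0.301771, N=[1·1·1·1]^{1/2}=1.000000
k∈{0,1} keeps every argument non-negative
  k=0: (−1)^0·1.0000/(1)·0.9534^2·0.3018^0 = +0.908934
  k=1: (−1)^1·1.0000/(1)·0.9534^0·0.3018^2 = -0.091066
d^1_{0,0}(0.6131) = +0.908934 -0.091066 = +0.817868
|D^1_{0,0}|² = |d^1_{0,0}(β)|² = (+0.817868)² = 0.668908 (the z-rotation phases have unit modulus)

P=0.6689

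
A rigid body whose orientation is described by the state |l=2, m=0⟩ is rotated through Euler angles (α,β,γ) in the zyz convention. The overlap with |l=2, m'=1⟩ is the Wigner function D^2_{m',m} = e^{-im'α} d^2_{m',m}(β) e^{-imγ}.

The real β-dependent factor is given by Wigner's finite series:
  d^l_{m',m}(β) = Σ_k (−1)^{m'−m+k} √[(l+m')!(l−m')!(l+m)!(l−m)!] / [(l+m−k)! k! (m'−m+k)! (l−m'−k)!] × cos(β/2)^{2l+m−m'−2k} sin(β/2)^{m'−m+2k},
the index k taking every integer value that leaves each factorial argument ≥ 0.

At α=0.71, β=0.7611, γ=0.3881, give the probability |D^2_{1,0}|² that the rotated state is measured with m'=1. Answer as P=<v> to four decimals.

D^2_{1,0}(0.71,0.7611,0.3881) = e^{-i·1·0.71}·d^2_{1,0}(0.7611)·e^{-i·0·0.3881}. Compute d first:
Half-angle: c=0.928460, s=0.371431. N=√(6·1·2·2)=4.898979
Admissible k: 0..1 (factorial args all ≥0)
  k=0: (−1)^1·4.8990/(2)·0.9285^3·0.3714^1 = -0.728189
  k=1: (−1)^2·4.8990/(2)·0.9285^1·0.3714^3 = +0.116540
d^2_{1,0}(0.7611) = -0.728189 +0.116540 = -0.611649
|D^2_{1,0}|² = |d^2_{1,0}(β)|² = (-0.611649)² = 0.374115 (the z-rotation phases have unit modulus)

P=0.3741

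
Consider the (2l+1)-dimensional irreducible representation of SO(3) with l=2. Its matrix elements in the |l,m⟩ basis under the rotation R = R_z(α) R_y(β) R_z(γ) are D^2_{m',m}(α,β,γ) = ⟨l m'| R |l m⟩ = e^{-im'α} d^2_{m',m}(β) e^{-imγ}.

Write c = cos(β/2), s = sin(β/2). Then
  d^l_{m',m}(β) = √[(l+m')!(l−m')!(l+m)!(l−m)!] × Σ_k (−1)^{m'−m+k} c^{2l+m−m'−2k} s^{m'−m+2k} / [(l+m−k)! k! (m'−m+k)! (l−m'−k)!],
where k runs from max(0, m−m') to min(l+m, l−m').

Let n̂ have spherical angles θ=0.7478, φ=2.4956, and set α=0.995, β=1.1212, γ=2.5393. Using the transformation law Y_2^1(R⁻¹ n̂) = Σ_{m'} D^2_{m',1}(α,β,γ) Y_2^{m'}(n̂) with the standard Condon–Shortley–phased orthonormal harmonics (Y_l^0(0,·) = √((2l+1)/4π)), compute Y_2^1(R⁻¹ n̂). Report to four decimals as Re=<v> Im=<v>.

Re=-0.2546 Im=0.0549

Need the full column D^2_{m',1} for m'=−2..2 at α=0.995, β=1.1212, γ=2.5393.
cos(β/2)=0.846936, sin(β/2)=0.531694
d^2_{-2,1}: single k=3 term ⇒ +0.254605;  D = +0.217150-0.132927i
d^2_{-1,1}: k∈[2..3] ⇒ +0.608341 -0.079919 = +0.528422;  D = +0.014000-0.528237i
d^2_{0,1}: k∈[1..2] ⇒ +0.791207 -0.311826 = +0.479380;  D = -0.395028-0.271585i
d^2_{1,1}: k∈[0..1] ⇒ +0.514521 -0.608341 = -0.093820;  D = +0.086678-0.035904i
d^2_{2,1}: single k=0 term ⇒ -0.646018;  D = +0.117619-0.635220i
Y_2^{m'}(θ=0.7478,φ=2.4956) and Σ D·Y over m':
  (+0.2172-0.1329i)·(+0.0492+0.1717i)  (+0.0140-0.5282i)·(-0.3076-0.2319i)  (-0.3950-0.2716i)·(+0.1932+0.0000i)  (+0.0867-0.0359i)·(+0.3076-0.2319i)  (+0.1176-0.6352i)·(+0.0492-0.1717i)
Y_2^1(R⁻¹ n̂) = -0.254592+0.054931i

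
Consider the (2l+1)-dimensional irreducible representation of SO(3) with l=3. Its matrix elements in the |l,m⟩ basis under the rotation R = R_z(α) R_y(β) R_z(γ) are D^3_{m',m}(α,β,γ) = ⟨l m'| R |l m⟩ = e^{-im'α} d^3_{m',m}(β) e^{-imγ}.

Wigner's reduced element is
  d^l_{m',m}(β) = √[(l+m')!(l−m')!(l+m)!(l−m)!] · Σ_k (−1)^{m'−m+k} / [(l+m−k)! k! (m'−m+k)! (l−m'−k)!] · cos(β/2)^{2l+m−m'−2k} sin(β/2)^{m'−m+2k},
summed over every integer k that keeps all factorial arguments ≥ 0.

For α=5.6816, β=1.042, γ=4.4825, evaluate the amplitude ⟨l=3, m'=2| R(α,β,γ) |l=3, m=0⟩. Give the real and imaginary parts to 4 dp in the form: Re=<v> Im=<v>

Re=0.1851 Im=0.4806

Split into d^3_{2,0}(β=1.042) × two z-phases.
c=cos(1.042/2)=0.867322, s=sin(1.042/2)=0.497748; N=√[120·1·6·6]=65.726707
k∈{0,1} keeps every argument non-negative
  k=0: (−1)^2·65.7267/(12)·0.8673^4·0.4977^2 = +0.767892
  k=1: (−1)^3·65.7267/(12)·0.8673^2·0.4977^4 = -0.252906
d^3_{2,0}(1.042) = +0.767892 -0.252906 = +0.514987
D = (+0.359401+0.933183i)·(+0.514987)·(+1.000000+0.000000i) = +0.185087+0.480577i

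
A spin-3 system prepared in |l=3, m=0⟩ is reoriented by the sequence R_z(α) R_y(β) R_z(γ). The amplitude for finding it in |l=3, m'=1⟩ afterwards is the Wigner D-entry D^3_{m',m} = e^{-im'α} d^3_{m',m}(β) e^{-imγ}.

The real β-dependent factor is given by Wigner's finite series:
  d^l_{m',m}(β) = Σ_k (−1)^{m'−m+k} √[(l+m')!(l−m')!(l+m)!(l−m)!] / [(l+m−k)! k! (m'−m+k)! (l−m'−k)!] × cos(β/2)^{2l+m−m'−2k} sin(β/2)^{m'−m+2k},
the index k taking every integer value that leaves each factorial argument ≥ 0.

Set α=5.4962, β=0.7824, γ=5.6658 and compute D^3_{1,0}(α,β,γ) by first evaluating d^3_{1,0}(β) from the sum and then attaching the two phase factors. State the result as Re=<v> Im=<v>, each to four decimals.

First d^3_{1,0}(β=0.7824), then the phase factors e^{-i(1)α} and e^{-i(0)γ}:
c=cos(0.7824/2)=0.924452, s=sin(0.7824/2)=0.381298; N=√[24·2·6·6]=41.569219
Admissible k: 0..2 (factorial args all ≥0)
  k=0: (−1)^1·41.5692/(12)·0.9245^5·0.3813^1 = -0.891820
  k=1: (−1)^2·41.5692/(4)·0.9245^3·0.3813^3 = +0.455155
  k=2: (−1)^3·41.5692/(12)·0.9245^1·0.3813^5 = -0.025811
d^3_{1,0}(0.7824) = -0.891820 +0.455155 -0.025811 = -0.462476
Attach z-rotation phases: D = e^{-i(1)(5.4962)}·(-0.462476)·e^{-i(0)(5.6658)} = -0.326501-0.327539i

Re=-0.3265 Im=-0.3275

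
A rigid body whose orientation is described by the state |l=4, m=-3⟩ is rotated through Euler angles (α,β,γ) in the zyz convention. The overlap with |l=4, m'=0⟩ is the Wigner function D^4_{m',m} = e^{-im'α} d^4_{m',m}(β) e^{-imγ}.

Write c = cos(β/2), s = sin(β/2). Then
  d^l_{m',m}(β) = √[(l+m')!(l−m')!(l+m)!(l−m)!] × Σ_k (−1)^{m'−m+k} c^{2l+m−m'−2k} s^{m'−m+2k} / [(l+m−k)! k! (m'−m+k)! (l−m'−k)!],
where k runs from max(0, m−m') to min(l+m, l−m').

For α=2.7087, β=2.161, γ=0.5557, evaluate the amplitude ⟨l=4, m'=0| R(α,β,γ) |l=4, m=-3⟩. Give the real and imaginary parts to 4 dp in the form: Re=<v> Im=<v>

Split into d^4_{0,-3}(β=2.161) × two z-phases.
c=cos(2.161/2)=0.470887, s=sin(2.161/2)=0.882193; N=√[24·24·1·5040]=1703.830978
k: max(0,(-3)−(0))=0 … min(4+(-3),4−(0))=1
  k=0: (−1)^3·1703.8310/(144)·0.4709^5·0.8822^3 = -0.188079
  k=1: (−1)^4·1703.8310/(144)·0.4709^3·0.8822^5 = +0.660137
d^4_{0,-3}(2.161) = -0.188079 +0.660137 = +0.472058
D = (+1.000000+0.000000i)·(+0.472058)·(-0.096155+0.995366i) = -0.045391+0.469870i

Re=-0.0454 Im=0.4699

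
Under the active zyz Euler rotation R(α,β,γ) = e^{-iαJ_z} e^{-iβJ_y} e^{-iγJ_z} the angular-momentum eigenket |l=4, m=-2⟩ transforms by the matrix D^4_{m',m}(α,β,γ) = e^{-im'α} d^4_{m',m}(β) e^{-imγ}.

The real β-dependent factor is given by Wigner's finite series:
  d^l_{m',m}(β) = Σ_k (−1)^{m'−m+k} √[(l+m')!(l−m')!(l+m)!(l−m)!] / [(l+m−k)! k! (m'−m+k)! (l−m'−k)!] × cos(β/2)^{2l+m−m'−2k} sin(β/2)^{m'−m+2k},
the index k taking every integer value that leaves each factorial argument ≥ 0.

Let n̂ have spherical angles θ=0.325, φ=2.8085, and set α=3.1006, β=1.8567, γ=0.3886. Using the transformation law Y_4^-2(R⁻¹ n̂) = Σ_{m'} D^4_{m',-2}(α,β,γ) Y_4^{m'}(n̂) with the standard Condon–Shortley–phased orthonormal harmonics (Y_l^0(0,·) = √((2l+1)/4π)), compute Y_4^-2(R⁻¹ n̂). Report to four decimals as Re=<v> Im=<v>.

Need the full column D^4_{m',-2} for m'=−4..4 at α=3.1006, β=1.8567, γ=0.3886.
cos(β/2)=0.599156, sin(β/2)=0.800632
d^4_{-4,-2}: single k=2 term ⇒ +0.156922;  D = +0.128330+0.090310i
d^4_{-3,-2}: k∈[1..2] ⇒ +0.083038 -0.444819 = -0.361782;  D = +0.287082+0.220159i
d^4_{-2,-2}: k∈[0..2] ⇒ +0.016608 -0.355866 +0.794297 = +0.455040;  D = +0.349432+0.291476i
d^4_{-1,-2}: k∈[0..2] ⇒ -0.094156 +0.840630 -1.000692 = -0.254218;  D = +0.188381+0.170703i
d^4_{0,-2}: k∈[0..2] ⇒ +0.281337 -1.339621 +0.897015 = -0.161269;  D = -0.114965-0.113095i
d^4_{1,-2}: k∈[0..2] ⇒ -0.560420 +1.501037 -0.536054 = +0.404564;  D = -0.276536-0.295296i
d^4_{2,-2}: k∈[0..2] ⇒ +0.794297 -1.134645 +0.168836 = -0.171511;  D = -0.112006-0.129887i
d^4_{3,-2}: k∈[0..1] ⇒ -0.794274 +0.472755 = -0.321519;  D = +0.199815+0.251890i
d^4_{4,-2}: single k=0 term ⇒ +0.500331;  D = +0.294616+0.404392i
Y_4^{m'}(θ=0.325,φ=2.8085) and Σ D·Y over m':
  (+0.1283+0.0903i)·(+0.0011+0.0045i)  (+0.2871+0.2202i)·(-0.0209-0.0325i)  (+0.3494+0.2915i)·(+0.1418+0.1114i)  (+0.1884+0.1707i)·(-0.4446-0.1538i)  (-0.1150-0.1131i)·(+0.4533+0.0000i)  (-0.2765-0.2953i)·(+0.4446-0.1538i)  (-0.1120-0.1299i)·(+0.1418-0.1114i)  (+0.1998+0.2519i)·(+0.0209-0.0325i)  (+0.2946+0.4044i)·(+0.0011-0.0045i)
Y_4^-2(R⁻¹ n̂) = -0.275901-0.185924i

Re=-0.2759 Im=-0.1859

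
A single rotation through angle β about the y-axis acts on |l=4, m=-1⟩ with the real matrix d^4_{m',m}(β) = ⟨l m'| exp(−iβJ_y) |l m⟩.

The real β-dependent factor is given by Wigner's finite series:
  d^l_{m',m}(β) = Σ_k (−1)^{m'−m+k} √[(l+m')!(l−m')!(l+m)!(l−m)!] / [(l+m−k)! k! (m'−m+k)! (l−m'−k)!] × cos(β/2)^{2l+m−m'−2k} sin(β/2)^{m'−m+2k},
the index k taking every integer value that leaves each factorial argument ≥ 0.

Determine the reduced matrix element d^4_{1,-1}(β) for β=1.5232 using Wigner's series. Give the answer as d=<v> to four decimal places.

d=-0.3851

d^4_{1,-1}(β=1.5232) via Wigner's sum:
c=cos(1.5232/2)=0.723733, s=sin(1.5232/2)=0.690080; N=√[120·6·6·120]=720.000000
k: max(0,(-1)−(1))=0 … min(4+(-1),4−(1))=3
  k=0: (−1)^2·720.0000/(72)·0.7237^6·0.6901^2 = +0.684335
  k=1: (−1)^3·720.0000/(24)·0.7237^4·0.6901^4 = -1.866521
  k=2: (−1)^4·720.0000/(48)·0.7237^2·0.6901^6 = +0.848488
  k=3: (−1)^5·720.0000/(720)·0.7237^0·0.6901^8 = -0.051428
d^4_{1,-1}(1.5232) = +0.684335 -1.866521 +0.848488 -0.051428 = -0.385126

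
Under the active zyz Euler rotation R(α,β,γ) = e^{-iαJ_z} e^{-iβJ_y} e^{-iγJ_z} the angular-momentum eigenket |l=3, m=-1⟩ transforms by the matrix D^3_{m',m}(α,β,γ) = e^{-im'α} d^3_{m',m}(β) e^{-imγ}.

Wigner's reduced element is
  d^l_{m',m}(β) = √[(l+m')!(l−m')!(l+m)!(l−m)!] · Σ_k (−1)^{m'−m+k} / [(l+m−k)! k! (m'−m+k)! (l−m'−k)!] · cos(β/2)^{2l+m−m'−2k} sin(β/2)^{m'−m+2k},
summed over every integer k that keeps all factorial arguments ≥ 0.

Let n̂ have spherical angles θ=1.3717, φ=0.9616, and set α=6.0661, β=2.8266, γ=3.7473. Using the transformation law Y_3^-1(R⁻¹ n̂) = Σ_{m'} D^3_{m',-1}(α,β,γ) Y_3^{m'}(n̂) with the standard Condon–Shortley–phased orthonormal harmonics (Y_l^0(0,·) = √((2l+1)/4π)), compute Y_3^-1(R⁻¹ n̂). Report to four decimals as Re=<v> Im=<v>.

Need the full column D^3_{m',-1} for m'=−3..3 at α=6.0661, β=2.8266, γ=3.7473.
cos(β/2)=0.156846, sin(β/2)=0.987623
d^3_{-3,-1}: single k=2 term ⇒ +0.002286;  D = -0.002284+0.000104i
d^3_{-2,-1}: k∈[1..2] ⇒ +0.000296 -0.023508 = -0.023212;  D = +0.022871+0.003962i
d^3_{-1,-1}: k∈[0..2] ⇒ +0.000015 -0.004722 +0.140431 = +0.135723;  D = -0.125603-0.051427i
d^3_{0,-1}: k∈[0..2] ⇒ -0.000325 +0.038628 -0.510529 = -0.472225;  D = +0.388216+0.268858i
d^3_{1,-1}: k∈[0..2] ⇒ +0.003542 -0.187241 +0.927999 = +0.744299;  D = -0.506255-0.545607i
d^3_{2,-1}: k∈[0..1] ⇒ -0.023508 +0.466047 = +0.442538;  D = -0.224068-0.381620i
d^3_{3,-1}: single k=0 term ⇒ +0.090648;  D = -0.027984-0.086220i
Y_3^{m'}(θ=1.3717,φ=0.9616) and Σ D·Y over m':
  (-0.0023+0.0001i)·(-0.3801-0.0998i)  (+0.0229+0.0040i)·(-0.0670-0.1823i)  (-0.1256-0.0514i)·(-0.1458+0.2090i)  (+0.3882+0.2689i)·(-0.2070+0.0000i)  (-0.5063-0.5456i)·(+0.1458+0.2090i)  (-0.2241-0.3816i)·(-0.0670+0.1823i)  (-0.0280-0.0862i)·(+0.3801-0.0998i)
Y_3^-1(R⁻¹ n̂) = +0.054324-0.309251i

Re=0.0543 Im=-0.3093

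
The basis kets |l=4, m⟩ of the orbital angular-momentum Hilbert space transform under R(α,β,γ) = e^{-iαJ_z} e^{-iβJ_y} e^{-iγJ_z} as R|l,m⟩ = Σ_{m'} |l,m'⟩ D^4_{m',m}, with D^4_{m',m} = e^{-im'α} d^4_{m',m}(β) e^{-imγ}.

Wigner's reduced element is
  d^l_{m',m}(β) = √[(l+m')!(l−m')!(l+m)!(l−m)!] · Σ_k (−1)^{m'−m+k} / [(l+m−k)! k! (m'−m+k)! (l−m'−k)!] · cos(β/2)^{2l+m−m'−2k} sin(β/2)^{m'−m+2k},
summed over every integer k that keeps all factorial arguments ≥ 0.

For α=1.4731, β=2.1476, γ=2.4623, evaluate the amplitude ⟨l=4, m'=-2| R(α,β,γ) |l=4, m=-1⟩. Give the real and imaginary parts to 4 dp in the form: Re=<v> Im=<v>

First d^4_{-2,-1}(β=2.1476), then the phase factors e^{-i(-2)α} and e^{-i(-1)γ}:
Half-angle: c=0.476787, s=0.879019. N=√(2·720·6·120)=1018.233765
The bounds max(0,m−m')=1 and min(l+m,l−m')=3 give 3 terms
  k=1: (−1)^0·1018.2338/(240)·0.4768^7·0.8790^1 = +0.020889
  k=2: (−1)^1·1018.2338/(48)·0.4768^5·0.8790^3 = -0.354997
  k=3: (−1)^2·1018.2338/(72)·0.4768^3·0.8790^5 = +0.804414
d^4_{-2,-1}(2.1476) = +0.020889 -0.354997 +0.804414 = +0.470306
Attach z-rotation phases: D = e^{-i(-2)(1.4731)}·(+0.470306)·e^{-i(-1)(2.4623)} = +0.301578-0.360885i

Re=0.3016 Im=-0.3609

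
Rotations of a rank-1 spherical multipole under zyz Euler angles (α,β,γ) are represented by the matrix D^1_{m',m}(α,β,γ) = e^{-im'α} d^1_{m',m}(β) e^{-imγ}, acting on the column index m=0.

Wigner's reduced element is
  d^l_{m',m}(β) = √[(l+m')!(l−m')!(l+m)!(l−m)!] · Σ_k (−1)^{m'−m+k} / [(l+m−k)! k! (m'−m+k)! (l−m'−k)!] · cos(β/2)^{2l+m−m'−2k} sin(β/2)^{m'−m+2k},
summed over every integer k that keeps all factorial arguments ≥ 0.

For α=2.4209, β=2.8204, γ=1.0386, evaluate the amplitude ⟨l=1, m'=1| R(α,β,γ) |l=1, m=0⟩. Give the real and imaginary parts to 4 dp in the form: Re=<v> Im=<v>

D^1_{1,0}(2.4209,2.8204,1.0386) = e^{-i·1·2.4209}·d^1_{1,0}(2.8204)·e^{-i·0·1.0386}. Compute d first:
With c≡cos(β/2)=0.159907 and s≡sin(β/2)=0.987132, N=[2·1·1·1]^{1/2}=1.414214
k∈{0} keeps every argument non-negative
  k=0: (−1)^1·1.4142/(1)·0.1599^1·0.9871^1 = -0.223233
d^1_{1,0}(2.8204) = -0.223233
Attach z-rotation phases: D = e^{-i(1)(2.4209)}·(-0.223233)·e^{-i(0)(1.0386)} = +0.167725+0.147312i

Re=0.1677 Im=0.1473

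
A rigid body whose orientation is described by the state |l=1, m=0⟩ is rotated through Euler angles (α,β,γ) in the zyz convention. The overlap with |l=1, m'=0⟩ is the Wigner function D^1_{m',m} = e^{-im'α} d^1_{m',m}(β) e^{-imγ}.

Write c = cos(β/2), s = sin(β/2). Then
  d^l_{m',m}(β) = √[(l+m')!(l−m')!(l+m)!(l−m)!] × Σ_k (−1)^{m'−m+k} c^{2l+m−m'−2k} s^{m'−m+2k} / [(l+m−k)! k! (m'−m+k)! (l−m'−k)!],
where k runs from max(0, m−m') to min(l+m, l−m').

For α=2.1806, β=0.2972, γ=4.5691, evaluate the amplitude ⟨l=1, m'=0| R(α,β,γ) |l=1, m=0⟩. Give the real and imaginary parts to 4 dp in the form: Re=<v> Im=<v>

First d^1_{0,0}(β=0.2972), then the phase factors e^{-i(0)α} and e^{-i(0)γ}:
With c≡cos(β/2)=0.988979 and s≡sin(β/2)=0.148054, N=[1·1·1·1]^{1/2}=1.000000
k∈{0,1} keeps every argument non-negative
  k=0: (−1)^0·1.0000/(1)·0.9890^2·0.1481^0 = +0.978080
  k=1: (−1)^1·1.0000/(1)·0.9890^0·0.1481^2 = -0.021920
d^1_{0,0}(0.2972) = +0.978080 -0.021920 = +0.956160
D = (+1.000000+0.000000i)·(+0.956160)·(+1.000000+0.000000i) = +0.956160+0.000000i

Re=0.9562 Im=0.0000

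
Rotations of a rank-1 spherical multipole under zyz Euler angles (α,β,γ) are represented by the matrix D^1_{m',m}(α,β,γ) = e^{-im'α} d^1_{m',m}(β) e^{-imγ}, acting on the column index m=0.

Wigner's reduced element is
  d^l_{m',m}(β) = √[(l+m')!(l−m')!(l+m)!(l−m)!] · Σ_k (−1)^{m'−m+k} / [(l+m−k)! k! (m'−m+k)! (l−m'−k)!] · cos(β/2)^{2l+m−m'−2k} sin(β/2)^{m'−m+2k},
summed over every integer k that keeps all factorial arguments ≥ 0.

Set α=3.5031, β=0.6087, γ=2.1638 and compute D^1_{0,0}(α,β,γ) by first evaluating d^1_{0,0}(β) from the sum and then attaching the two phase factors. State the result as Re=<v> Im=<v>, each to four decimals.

D^1_{0,0}(3.5031,0.6087,2.1638) = e^{-i·0·3.5031}·d^1_{0,0}(0.6087)·e^{-i·0·2.1638}. Compute d first:
With c≡cos(β/2)=0.954042 and s≡sin(β/2)=0.299673, N=[1·1·1·1]^{1/2}=1.000000
Admissible k: 0..1 (factorial args all ≥0)
  k=0: (−1)^0·1.0000/(1)·0.9540^2·0.2997^0 = +0.910196
  k=1: (−1)^1·1.0000/(1)·0.9540^0·0.2997^2 = -0.089804
d^1_{0,0}(0.6087) = +0.910196 -0.089804 = +0.820392
Phases: e^{-i·(0)·3.5031}=+1.000000+0.000000i, e^{-i·(0)·2.1638}=+1.000000+0.000000i ⇒ D=+0.820392+0.000000i

Re=0.8204 Im=0.0000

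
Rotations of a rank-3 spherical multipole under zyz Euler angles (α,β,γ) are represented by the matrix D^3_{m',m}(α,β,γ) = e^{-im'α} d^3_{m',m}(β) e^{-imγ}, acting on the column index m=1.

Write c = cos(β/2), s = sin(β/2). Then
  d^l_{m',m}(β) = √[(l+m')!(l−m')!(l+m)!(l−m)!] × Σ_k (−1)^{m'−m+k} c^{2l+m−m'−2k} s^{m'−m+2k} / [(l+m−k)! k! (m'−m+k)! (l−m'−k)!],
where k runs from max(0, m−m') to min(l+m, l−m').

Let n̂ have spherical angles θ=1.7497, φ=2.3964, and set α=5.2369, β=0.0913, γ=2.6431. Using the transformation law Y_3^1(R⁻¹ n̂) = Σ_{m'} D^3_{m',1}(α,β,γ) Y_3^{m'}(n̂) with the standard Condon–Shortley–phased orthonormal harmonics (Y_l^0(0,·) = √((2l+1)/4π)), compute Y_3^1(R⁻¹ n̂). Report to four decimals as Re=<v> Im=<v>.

Need the full column D^3_{m',1} for m'=−3..3 at α=5.2369, β=0.0913, γ=2.6431.
cos(β/2)=0.998958, sin(β/2)=0.045634
d^3_{-3,1}: single k=4 term ⇒ +0.000017;  D = +0.000015+0.000008i
d^3_{-2,1}: k∈[3..4] ⇒ +0.000599 -0.000001 = +0.000599;  D = +0.000014+0.000598i
d^3_{-1,1}: k∈[2..4] ⇒ +0.012443 -0.000035 +0.000000 = +0.012408;  D = -0.010593+0.006462i
d^3_{0,1}: k∈[1..3] ⇒ +0.157260 -0.000985 +0.000001 = +0.156276;  D = -0.137258-0.074716i
d^3_{1,1}: k∈[0..2] ⇒ +0.993766 -0.016590 +0.000026 = +0.977201;  D = -0.025422-0.976870i
d^3_{2,1}: k∈[0..1] ⇒ -0.143558 +0.000599 = -0.142959;  D = -0.121836+0.074787i
d^3_{3,1}: single k=0 term ⇒ +0.008032;  D = +0.007065+0.003821i
Y_3^{m'}(θ=1.7497,φ=2.3964) and Σ D·Y over m':
  (+0.0000+0.0000i)·(+0.2453-0.3129i)  (+0.0000+0.0006i)·(-0.0141-0.1755i)  (-0.0106+0.0065i)·(+0.1967+0.1815i)  (-0.1373-0.0747i)·(+0.1887+0.0000i)  (-0.0254-0.9769i)·(-0.1967+0.1815i)  (-0.1218+0.0748i)·(-0.0141+0.1755i)  (+0.0071+0.0038i)·(-0.2453-0.3129i)
Y_3^1(R⁻¹ n̂) = +0.141324+0.147204i

Re=0.1413 Im=0.1472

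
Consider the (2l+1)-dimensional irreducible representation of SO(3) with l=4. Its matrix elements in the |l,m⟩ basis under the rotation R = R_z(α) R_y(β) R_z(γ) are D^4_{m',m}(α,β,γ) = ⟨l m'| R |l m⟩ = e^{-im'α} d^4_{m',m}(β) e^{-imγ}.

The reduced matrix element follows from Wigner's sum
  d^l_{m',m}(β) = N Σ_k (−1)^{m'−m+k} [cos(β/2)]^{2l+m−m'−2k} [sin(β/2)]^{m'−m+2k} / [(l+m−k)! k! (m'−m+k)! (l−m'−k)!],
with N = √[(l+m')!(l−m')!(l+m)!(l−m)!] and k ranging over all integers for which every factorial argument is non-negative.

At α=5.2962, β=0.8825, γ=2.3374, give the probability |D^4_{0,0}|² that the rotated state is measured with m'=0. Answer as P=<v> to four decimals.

P=0.1813

D^4_{0,0}(5.2962,0.8825,2.3374) = e^{-i·0·5.2962}·d^4_{0,0}(0.8825)·e^{-i·0·2.3374}. Compute d first:
Half-angle: c=0.904219, s=0.427070. N=√(24·24·24·24)=576.000000
k∈{0,1,2,3,4} keeps every argument non-negative
  k=0: (−1)^0·576.0000/(576)·0.9042^8·0.4271^0 = +0.446876
  k=1: (−1)^1·576.0000/(36)·0.9042^6·0.4271^2 = -1.594993
  k=2: (−1)^2·576.0000/(16)·0.9042^4·0.4271^4 = +0.800558
  k=3: (−1)^3·576.0000/(36)·0.9042^2·0.4271^6 = -0.079371
  k=4: (−1)^4·576.0000/(576)·0.9042^0·0.4271^8 = +0.001107
d^4_{0,0}(0.8825) = +0.446876 -1.594993 +0.800558 -0.079371 +0.001107 = -0.425823
|D^4_{0,0}|² = |d^4_{0,0}(β)|² = (-0.425823)² = 0.181325 (the z-rotation phases have unit modulus)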